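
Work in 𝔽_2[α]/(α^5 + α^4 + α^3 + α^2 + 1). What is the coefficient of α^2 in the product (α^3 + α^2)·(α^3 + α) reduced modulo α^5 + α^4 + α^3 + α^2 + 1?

0

Multiply in 𝔽_2[α]: (α^3 + α^2)·(α^3 + α) = α^6 + α^5 + α^4 + α^3.
Reduce using α^5 ≡ α^4 + α^3 + α^2 + 1 (mod α^5 + α^4 + α^3 + α^2 + 1).
Reduced: α.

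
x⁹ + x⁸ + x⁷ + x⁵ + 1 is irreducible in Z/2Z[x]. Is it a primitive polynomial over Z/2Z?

Write f(x) = x⁹ + x⁸ + x⁷ + x⁵ + 1.
|GF(2^9)^×| = 2^9 − 1 = 511. Prime factorization: 511 = 7·73.
f is primitive ⇔ x has order 511 in GF(2)[x]/(f), i.e. x^(511/q) ≠ 1 for each prime q | 511.
x^(73) mod f = 1
x^(7) mod f = x⁷.
Since x^(73) = 1, the order of x divides 73 < 511; not primitive.

No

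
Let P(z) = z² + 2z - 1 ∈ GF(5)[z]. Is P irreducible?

Check for roots in GF(5): P(0) = 4; P(1) = 2; P(2) = 2; P(3) = 4; P(4) = 3.
No roots. A degree-2 polynomial over a field with no linear factor is irreducible.

Yes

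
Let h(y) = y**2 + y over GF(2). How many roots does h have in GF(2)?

2

Evaluate at each of the 2 elements of GF(2):
h(0) = 0 → root; h(1) = 0 → root.
Roots: {0, 1}.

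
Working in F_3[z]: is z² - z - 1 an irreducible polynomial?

Yes

Write h(z) = z² - z - 1.
Check for roots in F_3: h(0) = 2; h(1) = 2; h(2) = 1.
No roots. A degree-2 polynomial over a field with no linear factor is irreducible.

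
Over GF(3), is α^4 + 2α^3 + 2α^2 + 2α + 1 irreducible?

Write P(α) = α^4 + 2α^3 + 2α^2 + 2α + 1.
Check for roots in GF(3): P(0) = 1; P(1) = 2; P(2) = 0 → root.
P(2) = 0, so (α − 2) divides P(α); P is reducible.

No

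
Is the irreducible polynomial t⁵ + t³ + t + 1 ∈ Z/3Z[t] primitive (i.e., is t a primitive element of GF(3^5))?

Write f(t) = t⁵ + t³ + t + 1.
|GF(3^5)^×| = 3^5 − 1 = 242. Prime factorization: 242 = 2·11^2.
f is primitive ⇔ t has order 242 in GF(3)[t]/(f), i.e. t^(242/q) ≠ 1 for each prime q | 242.
t^(121) mod f = 2.
t^(22) mod f = t⁴ + t² + 2.
None equal 1, so t has full order 242; f is primitive.

Yes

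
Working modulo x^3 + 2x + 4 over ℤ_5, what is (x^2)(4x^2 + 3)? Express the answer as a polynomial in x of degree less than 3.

Multiply in ℤ_5[x]: (x^2)·(4x^2 + 3) = 4x^4 + 3x^2.
Reduce using x^3 ≡ 3x + 1 (mod x^3 + 2x + 4).
Reduced: 4x.

4x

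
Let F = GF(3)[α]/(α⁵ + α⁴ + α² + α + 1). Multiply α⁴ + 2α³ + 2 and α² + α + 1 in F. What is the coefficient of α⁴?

1

Multiply in GF(3)[α]: (α⁴ + 2α³ + 2)·(α² + α + 1) = α⁶ + 2α³ + 2α² + 2α + 2.
Reduce using α⁵ ≡ 2α⁴ + 2α² + 2α + 2 (mod α⁵ + α⁴ + α² + α + 1).
Reduced: α⁴ + α³ + 2α² + 2α.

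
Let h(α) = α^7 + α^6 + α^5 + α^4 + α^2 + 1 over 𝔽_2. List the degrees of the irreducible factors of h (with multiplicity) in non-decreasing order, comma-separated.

Roots in 𝔽_2: h(0) = 1; h(1) = 0 → root.
Linear factors from roots: (α + 1).
Complete factorization: h(α) = (α + 1)^2·(α^2 + α + 1)·(α^3 + α + 1).
Factor degrees with multiplicity: 1 + 1 + 2 + 3 = 7.

1, 1, 2, 3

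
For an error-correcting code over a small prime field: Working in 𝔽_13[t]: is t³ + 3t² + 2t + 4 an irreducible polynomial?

Write h(t) = t³ + 3t² + 2t + 4.
Check each element of 𝔽_13 for a root: h(0)=4, h(1)=10, h(2)=2, h(3)=12, h(4)=7, h(5)=6, h(6)=2, h(7)=1, h(8)=9, h(9)=6, h(10)=11, h(11)=4, h(12)=4.
No roots. A degree-3 polynomial over a field with no linear factor is irreducible.

Yes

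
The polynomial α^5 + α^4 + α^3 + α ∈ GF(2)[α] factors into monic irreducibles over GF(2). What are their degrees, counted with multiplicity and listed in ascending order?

1, 1, 3

Write h(α) = α^5 + α^4 + α^3 + α.
Roots in GF(2): h(0) = 0 → root; h(1) = 0 → root.
Linear factors from roots: (α), (α + 1).
Complete factorization: h(α) = (α)·(α + 1)·(α^3 + α + 1).
Factor degrees with multiplicity: 1 + 1 + 3 = 5.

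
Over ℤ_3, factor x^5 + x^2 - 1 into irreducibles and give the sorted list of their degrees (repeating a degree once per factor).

Write g(x) = x^5 + x^2 - 1.
Roots in ℤ_3: g(0) = 2; g(1) = 1; g(2) = 2.
Complete factorization: g(x) = (x^2 - x - 1)·(x^3 + x^2 - x + 1).
Factor degrees with multiplicity: 2 + 3 = 5.

2, 3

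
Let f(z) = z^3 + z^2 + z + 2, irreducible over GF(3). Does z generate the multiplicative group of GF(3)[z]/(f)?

|GF(3^3)^×| = 3^3 − 1 = 26. Prime factorization: 26 = 2·13.
f is primitive ⇔ z has order 26 in GF(3)[z]/(f), i.e. z^(26/q) ≠ 1 for each prime q | 26.
z^(13) mod f = 1
z^(2) mod f = z^2.
Since z^(13) = 1, the order of z divides 13 < 26; not primitive.

No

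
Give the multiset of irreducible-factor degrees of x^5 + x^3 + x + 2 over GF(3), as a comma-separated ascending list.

5

Write g(x) = x^5 + x^3 + x + 2.
Roots in GF(3): g(0) = 2; g(1) = 2; g(2) = 2.
Complete factorization: g(x) = (x^5 + x^3 + x + 2).
Factor degrees with multiplicity: 5 = 5.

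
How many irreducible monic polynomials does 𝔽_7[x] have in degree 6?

By the necklace-counting formula, N_7(6) = (1/6) Σ_{d|6} μ(6/d)·7^d.
Divisors of 6: 1, 2, 3, 6; μ(6/d) for each: 1, -1, -1, 1.
Σ = 7^1 − 7^2 − 7^3 + 7^6 = 117264.
N = 117264/6 = 19544.

19544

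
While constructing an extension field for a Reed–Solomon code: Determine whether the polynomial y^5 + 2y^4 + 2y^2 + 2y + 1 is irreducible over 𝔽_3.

Write g(y) = y^5 + 2y^4 + 2y^2 + 2y + 1.
Check for roots in 𝔽_3: g(0) = 1; g(1) = 2; g(2) = 2.
No roots, so no linear factors.
Monic irreducibles of degree 2 over GF(3): y^2 + 1, y^2 + y + 2, y^2 + 2y + 2.
None of them divide g (all give nonzero remainder).
No irreducible factor of degree ≤ 2 exists, so g is irreducible over GF(3).

Yes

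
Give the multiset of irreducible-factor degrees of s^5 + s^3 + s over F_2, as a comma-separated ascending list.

Write f(s) = s^5 + s^3 + s.
Roots in F_2: f(0) = 0 → root; f(1) = 1.
Linear factors from roots: (s).
Complete factorization: f(s) = (s)·(s^2 + s + 1)^2.
Factor degrees with multiplicity: 1 + 2 + 2 = 5.

1, 2, 2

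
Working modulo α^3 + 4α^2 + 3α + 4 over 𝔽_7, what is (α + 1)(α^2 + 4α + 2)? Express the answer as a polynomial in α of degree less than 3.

Multiply in 𝔽_7[α]: (α + 1)·(α^2 + 4α + 2) = α^3 + 5α^2 + 6α + 2.
Reduce using α^3 ≡ 3α^2 + 4α + 3 (mod α^3 + 4α^2 + 3α + 4).
Reduced: α^2 + 3α + 5.

α^2 + 3α + 5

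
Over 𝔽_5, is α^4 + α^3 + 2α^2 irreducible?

No

Write h(α) = α^4 + α^3 + 2α^2.
Check for roots in 𝔽_5: h(0) = 0 → root; h(1) = 4; h(2) = 2; h(3) = 1; h(4) = 2.
h(0) = 0, so (α) divides h(α); h is reducible.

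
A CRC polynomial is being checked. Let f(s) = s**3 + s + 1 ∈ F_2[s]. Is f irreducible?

Yes

Check for roots in F_2: f(0) = 1; f(1) = 1.
No roots. A degree-3 polynomial over a field with no linear factor is irreducible.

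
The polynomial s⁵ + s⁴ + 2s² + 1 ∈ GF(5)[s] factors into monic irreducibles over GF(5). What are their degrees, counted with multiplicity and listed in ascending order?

Write f(s) = s⁵ + s⁴ + 2s² + 1.
Roots in GF(5): f(0) = 1; f(1) = 0 → root; f(2) = 2; f(3) = 3; f(4) = 3.
Linear factors from roots: (s + 4).
Complete factorization: f(s) = (s + 4)·(s² + 3s + 4)·(s² + 4s + 1).
Factor degrees with multiplicity: 1 + 2 + 2 = 5.

1, 2, 2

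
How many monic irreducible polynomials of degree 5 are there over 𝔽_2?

6

By the necklace-counting formula, N_2(5) = (1/5) Σ_{d|5} μ(5/d)·2^d.
Divisors of 5: 1, 5; μ(5/d) for each: -1, 1.
Σ = − 2^1 + 2^5 = 30.
N = 30/5 = 6.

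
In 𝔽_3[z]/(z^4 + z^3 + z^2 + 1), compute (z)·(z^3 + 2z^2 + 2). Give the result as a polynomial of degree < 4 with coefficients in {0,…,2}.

z^3 + 2z^2 + 2z + 2

Multiply in 𝔽_3[z]: (z)·(z^3 + 2z^2 + 2) = z^4 + 2z^3 + 2z.
Reduce using z^4 ≡ 2z^3 + 2z^2 + 2 (mod z^4 + z^3 + z^2 + 1).
Reduced: z^3 + 2z^2 + 2z + 2.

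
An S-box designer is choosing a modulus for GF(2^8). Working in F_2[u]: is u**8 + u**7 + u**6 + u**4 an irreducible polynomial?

Write f(u) = u**8 + u**7 + u**6 + u**4.
Check for roots in F_2: f(0) = 0 → root; f(1) = 0 → root.
f(0) = 0, so (u) divides f(u); f is reducible.

No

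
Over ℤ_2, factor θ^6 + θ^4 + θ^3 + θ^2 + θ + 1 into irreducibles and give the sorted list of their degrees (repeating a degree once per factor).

1, 1, 4

Write f(θ) = θ^6 + θ^4 + θ^3 + θ^2 + θ + 1.
Roots in ℤ_2: f(0) = 1; f(1) = 0 → root.
Linear factors from roots: (θ + 1).
Complete factorization: f(θ) = (θ + 1)^2·(θ^4 + θ + 1).
Factor degrees with multiplicity: 1 + 1 + 4 = 6.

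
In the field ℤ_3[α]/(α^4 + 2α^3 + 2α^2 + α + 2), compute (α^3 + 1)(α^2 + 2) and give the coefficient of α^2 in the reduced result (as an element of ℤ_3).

Multiply in ℤ_3[α]: (α^3 + 1)·(α^2 + 2) = α^5 + 2α^3 + α^2 + 2.
Reduce using α^4 ≡ α^3 + α^2 + 2α + 1 (mod α^4 + 2α^3 + 2α^2 + α + 2).
Reduced: α^3 + α^2.

1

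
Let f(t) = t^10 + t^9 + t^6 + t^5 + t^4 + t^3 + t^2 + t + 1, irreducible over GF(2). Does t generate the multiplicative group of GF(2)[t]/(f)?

Yes

|GF(2^10)^×| = 2^10 − 1 = 1023. Prime factorization: 1023 = 3·11·31.
f is primitive ⇔ t has order 1023 in GF(2)[t]/(f), i.e. t^(1023/q) ≠ 1 for each prime q | 1023.
t^(341) mod f = t^9 + t^8 + t^7 + t^5 + t^4 + t^3 + t + 1.
t^(93) mod f = t^9 + t^8 + t^6 + t^4 + t^2 + 1.
t^(33) mod f = t^9 + t^8 + t^6 + t^5 + t^3 + t.
None equal 1, so t has full order 1023; f is primitive.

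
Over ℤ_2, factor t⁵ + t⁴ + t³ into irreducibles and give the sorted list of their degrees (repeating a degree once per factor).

Write f(t) = t⁵ + t⁴ + t³.
Roots in ℤ_2: f(0) = 0 → root; f(1) = 1.
Linear factors from roots: (t).
Complete factorization: f(t) = (t)^3·(t² + t + 1).
Factor degrees with multiplicity: 1 + 1 + 1 + 2 = 5.

1, 1, 1, 2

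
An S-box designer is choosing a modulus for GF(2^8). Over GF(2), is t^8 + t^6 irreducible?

No

Write P(t) = t^8 + t^6.
Check for roots in GF(2): P(0) = 0 → root; P(1) = 0 → root.
P(0) = 0, so (t) divides P(t); P is reducible.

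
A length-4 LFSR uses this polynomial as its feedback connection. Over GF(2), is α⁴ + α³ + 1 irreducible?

Yes

Write g(α) = α⁴ + α³ + 1.
Check for roots in GF(2): g(0) = 1; g(1) = 1.
No roots, so no linear factors.
Monic irreducibles of degree 2 over GF(2): α² + α + 1.
None of them divide g (all give nonzero remainder).
No irreducible factor of degree ≤ 2 exists, so g is irreducible over GF(2).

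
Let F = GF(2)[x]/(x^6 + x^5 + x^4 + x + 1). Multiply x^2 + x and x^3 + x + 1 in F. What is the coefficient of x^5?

Multiply in GF(2)[x]: (x^2 + x)·(x^3 + x + 1) = x^5 + x^4 + x^3 + x.
Reduced: x^5 + x^4 + x^3 + x.

1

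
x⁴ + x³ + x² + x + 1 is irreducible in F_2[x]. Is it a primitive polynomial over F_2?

Write f(x) = x⁴ + x³ + x² + x + 1.
|GF(2^4)^×| = 2^4 − 1 = 15. Prime factorization: 15 = 3·5.
f is primitive ⇔ x has order 15 in GF(2)[x]/(f), i.e. x^(15/q) ≠ 1 for each prime q | 15.
x^(5) mod f = 1
x^(3) mod f = x³.
Since x^(5) = 1, the order of x divides 5 < 15; not primitive.

No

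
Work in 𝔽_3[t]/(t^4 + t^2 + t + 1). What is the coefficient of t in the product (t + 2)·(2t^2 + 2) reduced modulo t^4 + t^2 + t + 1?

2

Multiply in 𝔽_3[t]: (t + 2)·(2t^2 + 2) = 2t^3 + t^2 + 2t + 1.
Reduced: 2t^3 + t^2 + 2t + 1.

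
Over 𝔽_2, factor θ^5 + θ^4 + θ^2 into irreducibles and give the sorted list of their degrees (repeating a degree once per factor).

1, 1, 3

Write h(θ) = θ^5 + θ^4 + θ^2.
Roots in 𝔽_2: h(0) = 0 → root; h(1) = 1.
Linear factors from roots: (θ).
Complete factorization: h(θ) = (θ)^2·(θ^3 + θ^2 + 1).
Factor degrees with multiplicity: 1 + 1 + 3 = 5.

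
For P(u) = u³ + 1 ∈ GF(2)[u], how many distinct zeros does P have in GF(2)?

Evaluate at each of the 2 elements of GF(2):
P(0) = 1; P(1) = 0 → root.
Roots: {1}.

1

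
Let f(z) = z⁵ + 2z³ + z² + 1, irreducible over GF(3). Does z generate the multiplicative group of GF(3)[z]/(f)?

Yes

|GF(3^5)^×| = 3^5 − 1 = 242. Prime factorization: 242 = 2·11^2.
f is primitive ⇔ z has order 242 in GF(3)[z]/(f), i.e. z^(242/q) ≠ 1 for each prime q | 242.
z^(121) mod f = 2.
z^(22) mod f = z² + 2z + 2.
None equal 1, so z has full order 242; f is primitive.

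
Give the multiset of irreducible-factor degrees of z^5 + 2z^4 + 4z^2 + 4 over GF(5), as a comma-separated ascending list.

1, 1, 3

Write g(z) = z^5 + 2z^4 + 4z^2 + 4.
Roots in GF(5): g(0) = 4; g(1) = 1; g(2) = 4; g(3) = 0 → root; g(4) = 4.
Linear factors from roots: (z + 2).
Complete factorization: g(z) = (z + 2)^2·(z^3 + 3z^2 + 4z + 1).
Factor degrees with multiplicity: 1 + 1 + 3 = 5.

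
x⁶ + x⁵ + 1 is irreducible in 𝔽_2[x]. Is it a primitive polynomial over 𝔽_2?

Yes

Write f(x) = x⁶ + x⁵ + 1.
|GF(2^6)^×| = 2^6 − 1 = 63. Prime factorization: 63 = 3^2·7.
f is primitive ⇔ x has order 63 in GF(2)[x]/(f), i.e. x^(63/q) ≠ 1 for each prime q | 63.
x^(21) mod f = x⁵ + x⁴ + x³ + 1.
x^(9) mod f = x⁵ + x³ + x² + x + 1.
None equal 1, so x has full order 63; f is primitive.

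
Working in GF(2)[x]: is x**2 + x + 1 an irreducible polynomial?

Write h(x) = x**2 + x + 1.
Check for roots in GF(2): h(0) = 1; h(1) = 1.
No roots. A degree-2 polynomial over a field with no linear factor is irreducible.

Yes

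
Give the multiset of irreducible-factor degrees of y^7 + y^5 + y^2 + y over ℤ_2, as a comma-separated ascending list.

Write h(y) = y^7 + y^5 + y^2 + y.
Roots in ℤ_2: h(0) = 0 → root; h(1) = 0 → root.
Linear factors from roots: (y), (y + 1).
Complete factorization: h(y) = (y)·(y + 1)·(y^2 + y + 1)·(y^3 + y + 1).
Factor degrees with multiplicity: 1 + 1 + 2 + 3 = 7.

1, 1, 2, 3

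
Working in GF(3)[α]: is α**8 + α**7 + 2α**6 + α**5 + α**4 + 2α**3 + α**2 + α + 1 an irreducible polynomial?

Write m(α) = α**8 + α**7 + 2α**6 + α**5 + α**4 + 2α**3 + α**2 + α + 1.
Check for roots in GF(3): m(0) = 1; m(1) = 2; m(2) = 1.
No roots, so no linear factors.
Monic irreducibles of degree 2 over GF(3): α**2 + 1, α**2 + α + 2, α**2 + 2α + 2.
None of them divide m (all give nonzero remainder).
Degree-3 irreducible divisors: test the 8 monic irreducibles of degree 3 over GF(3).
None of them divide m (all give nonzero remainder).
Degree-4 irreducible divisors: test the 18 monic irreducibles of degree 4 over GF(3).
None of them divide m (all give nonzero remainder).
No irreducible factor of degree ≤ 4 exists, so m is irreducible over GF(3).

Yes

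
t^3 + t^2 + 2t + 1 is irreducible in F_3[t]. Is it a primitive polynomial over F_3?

Yes

Write f(t) = t^3 + t^2 + 2t + 1.
|GF(3^3)^×| = 3^3 − 1 = 26. Prime factorization: 26 = 2·13.
f is primitive ⇔ t has order 26 in GF(3)[t]/(f), i.e. t^(26/q) ≠ 1 for each prime q | 26.
t^(13) mod f = 2.
t^(2) mod f = t^2.
None equal 1, so t has full order 26; f is primitive.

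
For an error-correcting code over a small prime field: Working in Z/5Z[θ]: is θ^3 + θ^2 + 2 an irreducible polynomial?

Yes

Write h(θ) = θ^3 + θ^2 + 2.
Check for roots in Z/5Z: h(0) = 2; h(1) = 4; h(2) = 4; h(3) = 3; h(4) = 2.
No roots. A degree-3 polynomial over a field with no linear factor is irreducible.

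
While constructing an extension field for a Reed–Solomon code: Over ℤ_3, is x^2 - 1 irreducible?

Write m(x) = x^2 - 1.
Check for roots in ℤ_3: m(0) = 2; m(1) = 0 → root; m(2) = 0 → root.
m(1) = 0, so (x − 1) divides m(x); m is reducible.

No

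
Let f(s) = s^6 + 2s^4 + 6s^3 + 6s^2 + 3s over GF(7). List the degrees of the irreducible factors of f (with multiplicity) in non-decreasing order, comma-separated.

Linear factors from roots: (s), (s + 1).
Complete factorization: f(s) = (s)·(s + 1)·(s^2 + 4)·(s^2 + 6s + 6).
Factor degrees with multiplicity: 1 + 1 + 2 + 2 = 6.

1, 1, 2, 2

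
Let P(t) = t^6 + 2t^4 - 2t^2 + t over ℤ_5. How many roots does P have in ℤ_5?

3

Evaluate at each of the 5 elements of ℤ_5:
P(0) = 0 → root; P(1) = 2; P(2) = 0 → root; P(3) = 1; P(4) = 0 → root.
Roots: {0, 2, 4}.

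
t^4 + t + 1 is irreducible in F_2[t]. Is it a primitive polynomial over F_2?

Yes

Write f(t) = t^4 + t + 1.
|GF(2^4)^×| = 2^4 − 1 = 15. Prime factorization: 15 = 3·5.
f is primitive ⇔ t has order 15 in GF(2)[t]/(f), i.e. t^(15/q) ≠ 1 for each prime q | 15.
t^(5) mod f = t^2 + t.
t^(3) mod f = t^3.
None equal 1, so t has full order 15; f is primitive.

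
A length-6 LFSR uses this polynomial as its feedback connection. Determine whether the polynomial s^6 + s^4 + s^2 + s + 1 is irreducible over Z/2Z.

Write P(s) = s^6 + s^4 + s^2 + s + 1.
Check for roots in Z/2Z: P(0) = 1; P(1) = 1.
No roots, so no linear factors.
Monic irreducibles of degree 2 over GF(2): s^2 + s + 1.
None of them divide P (all give nonzero remainder).
Monic irreducibles of degree 3 over GF(2): s^3 + s + 1, s^3 + s^2 + 1.
None of them divide P (all give nonzero remainder).
No irreducible factor of degree ≤ 3 exists, so P is irreducible over GF(2).

Yes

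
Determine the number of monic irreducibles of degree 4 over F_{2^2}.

By the necklace-counting formula, N_4(4) = (1/4) Σ_{d|4} μ(4/d)·4^d.
Divisors of 4: 1, 2, 4; μ(4/d) for each: 0, -1, 1.
Σ = − 4^2 + 4^4 = 240.
N = 240/4 = 60.

60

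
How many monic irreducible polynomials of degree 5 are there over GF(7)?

3360

By the necklace-counting formula, N_7(5) = (1/5) Σ_{d|5} μ(5/d)·7^d.
Divisors of 5: 1, 5; μ(5/d) for each: -1, 1.
Σ = − 7^1 + 7^5 = 16800.
N = 16800/5 = 3360.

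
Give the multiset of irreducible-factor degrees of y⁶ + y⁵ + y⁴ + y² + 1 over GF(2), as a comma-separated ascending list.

Write g(y) = y⁶ + y⁵ + y⁴ + y² + 1.
Roots in GF(2): g(0) = 1; g(1) = 1.
Complete factorization: g(y) = (y⁶ + y⁵ + y⁴ + y² + 1).
Factor degrees with multiplicity: 6 = 6.

6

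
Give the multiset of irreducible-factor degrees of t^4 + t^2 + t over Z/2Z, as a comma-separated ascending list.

1, 3

Write g(t) = t^4 + t^2 + t.
Roots in Z/2Z: g(0) = 0 → root; g(1) = 1.
Linear factors from roots: (t).
Complete factorization: g(t) = (t)·(t^3 + t + 1).
Factor degrees with multiplicity: 1 + 3 = 4.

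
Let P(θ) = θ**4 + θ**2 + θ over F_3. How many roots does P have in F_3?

Evaluate at each of the 3 elements of F_3:
P(0) = 0 → root; P(1) = 0 → root; P(2) = 1.
Roots: {0, 1}.

2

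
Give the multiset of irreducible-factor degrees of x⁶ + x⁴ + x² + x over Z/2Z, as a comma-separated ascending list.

Write f(x) = x⁶ + x⁴ + x² + x.
Roots in Z/2Z: f(0) = 0 → root; f(1) = 0 → root.
Linear factors from roots: (x), (x + 1).
Complete factorization: f(x) = (x)·(x + 1)·(x⁴ + x³ + 1).
Factor degrees with multiplicity: 1 + 1 + 4 = 6.

1, 1, 4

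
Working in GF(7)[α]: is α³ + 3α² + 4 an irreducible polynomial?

Yes

Write g(α) = α³ + 3α² + 4.
Check for roots in GF(7): g(0) = 4; g(1) = 1; g(2) = 3; g(3) = 2; g(4) = 4; g(5) = 1; g(6) = 6.
No roots. A degree-3 polynomial over a field with no linear factor is irreducible.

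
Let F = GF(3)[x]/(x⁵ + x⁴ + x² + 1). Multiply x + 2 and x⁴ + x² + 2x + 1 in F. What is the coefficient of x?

Multiply in GF(3)[x]: (x + 2)·(x⁴ + x² + 2x + 1) = x⁵ + 2x⁴ + x³ + x² + 2x + 2.
Reduce using x⁵ ≡ 2x⁴ + 2x² + 2 (mod x⁵ + x⁴ + x² + 1).
Reduced: x⁴ + x³ + 2x + 1.

2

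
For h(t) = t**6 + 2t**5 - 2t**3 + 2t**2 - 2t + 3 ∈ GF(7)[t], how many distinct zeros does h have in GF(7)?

Evaluate at each of the 7 elements of GF(7):
h(0) = 3; h(1) = 4; h(2) = 0 → root; h(3) = 0 → root; h(4) = 2; h(5) = 3; h(6) = 1.
Roots: {2, 3}.

2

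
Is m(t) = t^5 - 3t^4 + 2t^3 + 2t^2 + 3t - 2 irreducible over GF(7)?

Yes

Check for roots in GF(7): m(0) = 5; m(1) = 3; m(2) = 5; m(3) = 2; m(4) = 6; m(5) = 2; m(6) = 5.
No roots, so no linear factors.
Degree-2 irreducible divisors: test the 21 monic irreducibles of degree 2 over GF(7).
None of them divide m (all give nonzero remainder).
No irreducible factor of degree ≤ 2 exists, so m is irreducible over GF(7).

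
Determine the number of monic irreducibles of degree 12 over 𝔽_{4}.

1397740

x^(4^12) − x is the product of all monic irreducibles of degree dividing 12; Möbius inversion gives N = (1/12) Σ μ(12/d)·4^d.
Divisors of 12: 1, 2, 3, 4, 6, 12; μ(12/d) for each: 0, 1, 0, -1, -1, 1.
Σ = 4^2 − 4^4 − 4^6 + 4^12 = 16772880.
N = 16772880/12 = 1397740.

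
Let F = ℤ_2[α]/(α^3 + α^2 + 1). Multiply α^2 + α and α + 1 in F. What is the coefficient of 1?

1

Multiply in ℤ_2[α]: (α^2 + α)·(α + 1) = α^3 + α.
Reduce using α^3 ≡ α^2 + 1 (mod α^3 + α^2 + 1).
Reduced: α^2 + α + 1.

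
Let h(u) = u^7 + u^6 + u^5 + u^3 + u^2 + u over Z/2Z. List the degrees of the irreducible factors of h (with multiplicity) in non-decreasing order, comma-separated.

Roots in Z/2Z: h(0) = 0 → root; h(1) = 0 → root.
Linear factors from roots: (u), (u + 1).
Complete factorization: h(u) = (u)·(u + 1)^4·(u^2 + u + 1).
Factor degrees with multiplicity: 1 + 1 + 1 + 1 + 1 + 2 = 7.

1, 1, 1, 1, 1, 2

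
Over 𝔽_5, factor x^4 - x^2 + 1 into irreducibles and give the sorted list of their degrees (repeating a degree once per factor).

Write f(x) = x^4 - x^2 + 1.
Roots in 𝔽_5: f(0) = 1; f(1) = 1; f(2) = 3; f(3) = 3; f(4) = 1.
Complete factorization: f(x) = (x^2 + 2x - 1)·(x^2 - 2x - 1).
Factor degrees with multiplicity: 2 + 2 = 4.

2, 2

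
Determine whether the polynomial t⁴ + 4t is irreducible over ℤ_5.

No

Write P(t) = t⁴ + 4t.
Check for roots in ℤ_5: P(0) = 0 → root; P(1) = 0 → root; P(2) = 4; P(3) = 3; P(4) = 2.
P(0) = 0, so (t) divides P(t); P is reducible.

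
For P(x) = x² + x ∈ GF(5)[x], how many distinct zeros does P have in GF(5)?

Evaluate at each of the 5 elements of GF(5):
P(0) = 0 → root; P(1) = 2; P(2) = 1; P(3) = 2; P(4) = 0 → root.
Roots: {0, 4}.

2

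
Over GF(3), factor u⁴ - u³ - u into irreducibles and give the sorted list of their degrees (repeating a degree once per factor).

Write h(u) = u⁴ - u³ - u.
Roots in GF(3): h(0) = 0 → root; h(1) = 2; h(2) = 0 → root.
Linear factors from roots: (u), (u + 1).
Complete factorization: h(u) = (u)·(u + 1)·(u² + u - 1).
Factor degrees with multiplicity: 1 + 1 + 2 = 4.

1, 1, 2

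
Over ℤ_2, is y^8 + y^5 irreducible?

No

Write h(y) = y^8 + y^5.
Check for roots in ℤ_2: h(0) = 0 → root; h(1) = 0 → root.
h(0) = 0, so (y) divides h(y); h is reducible.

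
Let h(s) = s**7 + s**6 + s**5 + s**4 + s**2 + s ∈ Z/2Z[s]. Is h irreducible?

No

Check for roots in Z/2Z: h(0) = 0 → root; h(1) = 0 → root.
h(0) = 0, so (s) divides h(s); h is reducible.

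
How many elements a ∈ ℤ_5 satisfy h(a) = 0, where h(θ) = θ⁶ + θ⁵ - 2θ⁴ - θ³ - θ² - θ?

2

Evaluate at each of the 5 elements of ℤ_5:
h(0) = 0 → root; h(1) = 2; h(2) = 0 → root; h(3) = 1; h(4) = 4.
Roots: {0, 2}.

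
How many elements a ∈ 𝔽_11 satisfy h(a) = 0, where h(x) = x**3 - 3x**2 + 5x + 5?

Evaluate at each of the 11 elements of 𝔽_11:
h(0) = 5; h(1) = 8; h(2) = 0 → root; h(3) = 9; h(4) = 8; h(5) = 3; h(6) = 0 → root; h(7) = 5; h(8) = 2; h(9) = 8; h(10) = 7.
Roots: {2, 6}.

2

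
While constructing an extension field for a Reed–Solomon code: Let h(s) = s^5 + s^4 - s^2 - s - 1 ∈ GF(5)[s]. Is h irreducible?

Yes

Check for roots in GF(5): h(0) = 4; h(1) = 4; h(2) = 1; h(3) = 1; h(4) = 4.
No roots, so no linear factors.
Degree-2 irreducible divisors: test the 10 monic irreducibles of degree 2 over GF(5).
None of them divide h (all give nonzero remainder).
No irreducible factor of degree ≤ 2 exists, so h is irreducible over GF(5).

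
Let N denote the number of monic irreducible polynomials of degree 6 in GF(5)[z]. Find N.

By the necklace-counting formula, N_5(6) = (1/6) Σ_{d|6} μ(6/d)·5^d.
Divisors of 6: 1, 2, 3, 6; μ(6/d) for each: 1, -1, -1, 1.
Σ = 5^1 − 5^2 − 5^3 + 5^6 = 15480.
N = 15480/6 = 2580.

2580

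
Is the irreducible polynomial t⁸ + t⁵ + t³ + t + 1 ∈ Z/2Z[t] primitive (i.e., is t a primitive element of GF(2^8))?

Yes

Write f(t) = t⁸ + t⁵ + t³ + t + 1.
|GF(2^8)^×| = 2^8 − 1 = 255. Prime factorization: 255 = 3·5·17.
f is primitive ⇔ t has order 255 in GF(2)[t]/(f), i.e. t^(255/q) ≠ 1 for each prime q | 255.
t^(85) mod f = t⁷ + t⁶ + t⁵ + t³ + t + 1.
t^(51) mod f = t⁴ + t + 1.
t^(15) mod f = t⁷ + t⁶ + t⁵ + 1.
None equal 1, so t has full order 255; f is primitive.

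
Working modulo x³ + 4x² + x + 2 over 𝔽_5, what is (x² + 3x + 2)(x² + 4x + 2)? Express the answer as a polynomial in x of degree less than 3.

3x^2 + 4x + 3

Multiply in 𝔽_5[x]: (x² + 3x + 2)·(x² + 4x + 2) = x⁴ + 2x³ + x² + 4x + 4.
Reduce using x³ ≡ x² + 4x + 3 (mod x³ + 4x² + x + 2).
Reduced: 3x² + 4x + 3.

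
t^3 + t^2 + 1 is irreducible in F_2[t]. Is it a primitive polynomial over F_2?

Yes

Write f(t) = t^3 + t^2 + 1.
|GF(2^3)^×| = 2^3 − 1 = 7. Prime factorization: 7 = 7.
f is primitive ⇔ t has order 7 in GF(2)[t]/(f), i.e. t^(7/q) ≠ 1 for each prime q | 7.
t^(1) mod f = t.
None equal 1, so t has full order 7; f is primitive.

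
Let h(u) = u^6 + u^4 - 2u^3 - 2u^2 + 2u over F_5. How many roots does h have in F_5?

4

Evaluate at each of the 5 elements of F_5:
h(0) = 0 → root; h(1) = 0 → root; h(2) = 0 → root; h(3) = 4; h(4) = 0 → root.
Roots: {0, 1, 2, 4}.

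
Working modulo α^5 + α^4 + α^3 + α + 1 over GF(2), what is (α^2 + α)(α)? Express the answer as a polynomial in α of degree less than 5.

α^3 + α^2

Multiply in GF(2)[α]: (α^2 + α)·(α) = α^3 + α^2.
Reduced: α^3 + α^2.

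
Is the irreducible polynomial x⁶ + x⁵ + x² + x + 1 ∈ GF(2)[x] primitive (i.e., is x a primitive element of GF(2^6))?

Write f(x) = x⁶ + x⁵ + x² + x + 1.
|GF(2^6)^×| = 2^6 − 1 = 63. Prime factorization: 63 = 3^2·7.
f is primitive ⇔ x has order 63 in GF(2)[x]/(f), i.e. x^(63/q) ≠ 1 for each prime q | 63.
x^(21) mod f = x⁵ + x³ + x².
x^(9) mod f = x³ + x² + 1.
None equal 1, so x has full order 63; f is primitive.

Yes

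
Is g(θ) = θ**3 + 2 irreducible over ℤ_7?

Check for roots in ℤ_7: g(0) = 2; g(1) = 3; g(2) = 3; g(3) = 1; g(4) = 3; g(5) = 1; g(6) = 1.
No roots. A degree-3 polynomial over a field with no linear factor is irreducible.

Yes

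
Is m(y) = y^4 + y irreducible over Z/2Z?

No

Check for roots in Z/2Z: m(0) = 0 → root; m(1) = 0 → root.
m(0) = 0, so (y) divides m(y); m is reducible.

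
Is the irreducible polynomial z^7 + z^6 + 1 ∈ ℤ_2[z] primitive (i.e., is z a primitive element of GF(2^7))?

Yes

Write f(z) = z^7 + z^6 + 1.
|GF(2^7)^×| = 2^7 − 1 = 127. Prime factorization: 127 = 127.
f is primitive ⇔ z has order 127 in GF(2)[z]/(f), i.e. z^(127/q) ≠ 1 for each prime q | 127.
z^(1) mod f = z.
None equal 1, so z has full order 127; f is primitive.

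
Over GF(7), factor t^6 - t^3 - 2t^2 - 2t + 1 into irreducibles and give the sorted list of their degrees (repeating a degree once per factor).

1, 2, 3

Write f(t) = t^6 - t^3 - 2t^2 - 2t + 1.
Linear factors from roots: (t - 3).
Complete factorization: f(t) = (t - 3)·(t^2 - t + 3)·(t^3 - 3t^2 + 3t + 3).
Factor degrees with multiplicity: 1 + 2 + 3 = 6.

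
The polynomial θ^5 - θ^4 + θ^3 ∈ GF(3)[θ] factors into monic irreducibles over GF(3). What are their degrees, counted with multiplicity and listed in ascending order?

1, 1, 1, 1, 1

Write h(θ) = θ^5 - θ^4 + θ^3.
Roots in GF(3): h(0) = 0 → root; h(1) = 1; h(2) = 0 → root.
Linear factors from roots: (θ), (θ + 1).
Complete factorization: h(θ) = (θ + 1)^2·(θ)^3.
Factor degrees with multiplicity: 1 + 1 + 1 + 1 + 1 = 5.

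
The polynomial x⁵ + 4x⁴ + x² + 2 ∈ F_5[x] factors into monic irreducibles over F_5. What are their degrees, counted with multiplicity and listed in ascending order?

5

Write f(x) = x⁵ + 4x⁴ + x² + 2.
Roots in F_5: f(0) = 2; f(1) = 3; f(2) = 2; f(3) = 3; f(4) = 1.
Complete factorization: f(x) = (x⁵ + 4x⁴ + x² + 2).
Factor degrees with multiplicity: 5 = 5.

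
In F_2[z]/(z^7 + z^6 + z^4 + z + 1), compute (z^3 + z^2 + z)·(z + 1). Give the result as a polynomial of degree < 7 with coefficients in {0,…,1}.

Multiply in F_2[z]: (z^3 + z^2 + z)·(z + 1) = z^4 + z.
Reduced: z^4 + z.

z^4 + z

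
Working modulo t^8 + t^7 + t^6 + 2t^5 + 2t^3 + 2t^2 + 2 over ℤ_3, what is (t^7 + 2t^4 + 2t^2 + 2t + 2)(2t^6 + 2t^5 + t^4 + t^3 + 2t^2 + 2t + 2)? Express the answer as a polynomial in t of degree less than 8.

Multiply in ℤ_3[t]: (t^7 + 2t^4 + 2t^2 + 2t + 2)·(2t^6 + 2t^5 + t^4 + t^3 + 2t^2 + 2t + 2) = 2t^13 + 2t^12 + t^11 + 2t^10 + 2t^8 + 2t^6 + t^3 + 2t + 1.
Reduce using t^8 ≡ 2t^7 + 2t^6 + t^5 + t^3 + t^2 + 1 (mod t^8 + t^7 + t^6 + 2t^5 + 2t^3 + 2t^2 + 2).
Reduced: t^6 + 2t^5 + t^4 + t^3 + t^2 + t.

t^6 + 2t^5 + t^4 + t^3 + t^2 + t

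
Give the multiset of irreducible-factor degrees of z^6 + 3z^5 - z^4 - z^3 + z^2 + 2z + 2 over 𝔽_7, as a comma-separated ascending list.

Write h(z) = z^6 + 3z^5 - z^4 - z^3 + z^2 + 2z + 2.
Linear factors from roots: (z - 1), (z + 3).
Complete factorization: h(z) = (z + 3)·(z - 1)·(z^2 + 2z + 3)·(z^2 - z - 1).
Factor degrees with multiplicity: 1 + 1 + 2 + 2 = 6.

1, 1, 2, 2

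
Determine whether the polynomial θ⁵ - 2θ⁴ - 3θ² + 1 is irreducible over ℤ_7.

Write f(θ) = θ⁵ - 2θ⁴ - 3θ² + 1.
Check for roots in ℤ_7: f(0) = 1; f(1) = 4; f(2) = 3; f(3) = 6; f(4) = 3; f(5) = 2; f(6) = 2.
No roots, so no linear factors.
Degree-2 irreducible divisors: test the 21 monic irreducibles of degree 2 over GF(7).
None of them divide f (all give nonzero remainder).
No irreducible factor of degree ≤ 2 exists, so f is irreducible over GF(7).

Yes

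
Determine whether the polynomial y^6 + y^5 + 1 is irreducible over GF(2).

Write m(y) = y^6 + y^5 + 1.
Check for roots in GF(2): m(0) = 1; m(1) = 1.
No roots, so no linear factors.
Monic irreducibles of degree 2 over GF(2): y^2 + y + 1.
None of them divide m (all give nonzero remainder).
Monic irreducibles of degree 3 over GF(2): y^3 + y + 1, y^3 + y^2 + 1.
None of them divide m (all give nonzero remainder).
No irreducible factor of degree ≤ 3 exists, so m is irreducible over GF(2).

Yes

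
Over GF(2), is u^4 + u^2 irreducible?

No

Write P(u) = u^4 + u^2.
Check for roots in GF(2): P(0) = 0 → root; P(1) = 0 → root.
P(0) = 0, so (u) divides P(u); P is reducible.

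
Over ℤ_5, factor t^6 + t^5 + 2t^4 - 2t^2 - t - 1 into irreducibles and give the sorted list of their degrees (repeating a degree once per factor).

Write g(t) = t^6 + t^5 + 2t^4 - 2t^2 - t - 1.
Roots in ℤ_5: g(0) = 4; g(1) = 0 → root; g(2) = 2; g(3) = 2; g(4) = 0 → root.
Linear factors from roots: (t - 1), (t + 1).
Complete factorization: g(t) = (t + 1)·(t - 1)·(t^2 + 2t - 2)·(t^2 - t + 2).
Factor degrees with multiplicity: 1 + 1 + 2 + 2 = 6.

1, 1, 2, 2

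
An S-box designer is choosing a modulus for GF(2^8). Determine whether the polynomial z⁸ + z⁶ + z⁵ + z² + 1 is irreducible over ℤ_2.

Write m(z) = z⁸ + z⁶ + z⁵ + z² + 1.
Check for roots in ℤ_2: m(0) = 1; m(1) = 1.
No roots, so no linear factors.
Monic irreducibles of degree 2 over GF(2): z² + z + 1.
None of them divide m (all give nonzero remainder).
Monic irreducibles of degree 3 over GF(2): z³ + z + 1, z³ + z² + 1.
None of them divide m (all give nonzero remainder).
Monic irreducibles of degree 4 over GF(2): z⁴ + z + 1, z⁴ + z³ + 1, z⁴ + z³ + z² + z + 1.
None of them divide m (all give nonzero remainder).
No irreducible factor of degree ≤ 4 exists, so m is irreducible over GF(2).

Yes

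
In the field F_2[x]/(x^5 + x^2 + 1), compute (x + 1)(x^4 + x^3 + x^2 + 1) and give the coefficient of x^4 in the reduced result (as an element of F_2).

0

Multiply in F_2[x]: (x + 1)·(x^4 + x^3 + x^2 + 1) = x^5 + x^2 + x + 1.
Reduce using x^5 ≡ x^2 + 1 (mod x^5 + x^2 + 1).
Reduced: x.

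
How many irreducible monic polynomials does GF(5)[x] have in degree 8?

48750

By the necklace-counting formula, N_5(8) = (1/8) Σ_{d|8} μ(8/d)·5^d.
Divisors of 8: 1, 2, 4, 8; μ(8/d) for each: 0, 0, -1, 1.
Σ = − 5^4 + 5^8 = 390000.
N = 390000/8 = 48750.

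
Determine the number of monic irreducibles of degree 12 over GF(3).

By the necklace-counting formula, N_3(12) = (1/12) Σ_{d|12} μ(12/d)·3^d.
Divisors of 12: 1, 2, 3, 4, 6, 12; μ(12/d) for each: 0, 1, 0, -1, -1, 1.
Σ = 3^2 − 3^4 − 3^6 + 3^12 = 530640.
N = 530640/12 = 44220.

44220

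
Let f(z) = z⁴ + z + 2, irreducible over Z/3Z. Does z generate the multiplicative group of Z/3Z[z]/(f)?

|GF(3^4)^×| = 3^4 − 1 = 80. Prime factorization: 80 = 2^4·5.
f is primitive ⇔ z has order 80 in GF(3)[z]/(f), i.e. z^(80/q) ≠ 1 for each prime q | 80.
z^(40) mod f = 2.
z^(16) mod f = 2z³ + z + 2.
None equal 1, so z has full order 80; f is primitive.

Yes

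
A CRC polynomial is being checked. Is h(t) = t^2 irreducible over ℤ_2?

No

Check for roots in ℤ_2: h(0) = 0 → root; h(1) = 1.
h(0) = 0, so (t) divides h(t); h is reducible.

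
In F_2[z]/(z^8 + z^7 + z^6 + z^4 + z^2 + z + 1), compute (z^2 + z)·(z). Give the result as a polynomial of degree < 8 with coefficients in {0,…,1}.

z^3 + z^2

Multiply in F_2[z]: (z^2 + z)·(z) = z^3 + z^2.
Reduced: z^3 + z^2.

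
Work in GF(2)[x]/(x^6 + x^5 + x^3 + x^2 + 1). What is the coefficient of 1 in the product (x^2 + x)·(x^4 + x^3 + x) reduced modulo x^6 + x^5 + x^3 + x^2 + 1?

Multiply in GF(2)[x]: (x^2 + x)·(x^4 + x^3 + x) = x^6 + x^4 + x^3 + x^2.
Reduce using x^6 ≡ x^5 + x^3 + x^2 + 1 (mod x^6 + x^5 + x^3 + x^2 + 1).
Reduced: x^5 + x^4 + 1.

1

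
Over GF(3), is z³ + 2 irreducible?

No

Write m(z) = z³ + 2.
Check for roots in GF(3): m(0) = 2; m(1) = 0 → root; m(2) = 1.
m(1) = 0, so (z − 1) divides m(z); m is reducible.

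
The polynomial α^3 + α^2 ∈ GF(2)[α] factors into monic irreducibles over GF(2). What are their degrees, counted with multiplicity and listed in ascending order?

Write h(α) = α^3 + α^2.
Roots in GF(2): h(0) = 0 → root; h(1) = 0 → root.
Linear factors from roots: (α), (α + 1).
Complete factorization: h(α) = (α + 1)·(α)^2.
Factor degrees with multiplicity: 1 + 1 + 1 = 3.

1, 1, 1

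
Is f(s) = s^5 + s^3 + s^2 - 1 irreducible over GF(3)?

Check for roots in GF(3): f(0) = 2; f(1) = 2; f(2) = 1.
No roots, so no linear factors.
Monic irreducibles of degree 2 over GF(3): s^2 + 1, s^2 + s - 1, s^2 - s - 1.
None of them divide f (all give nonzero remainder).
No irreducible factor of degree ≤ 2 exists, so f is irreducible over GF(3).

Yes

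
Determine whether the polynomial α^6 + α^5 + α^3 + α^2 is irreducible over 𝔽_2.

No

Write h(α) = α^6 + α^5 + α^3 + α^2.
Check for roots in 𝔽_2: h(0) = 0 → root; h(1) = 0 → root.
h(0) = 0, so (α) divides h(α); h is reducible.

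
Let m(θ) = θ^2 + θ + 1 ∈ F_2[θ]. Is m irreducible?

Yes

Check for roots in F_2: m(0) = 1; m(1) = 1.
No roots. A degree-2 polynomial over a field with no linear factor is irreducible.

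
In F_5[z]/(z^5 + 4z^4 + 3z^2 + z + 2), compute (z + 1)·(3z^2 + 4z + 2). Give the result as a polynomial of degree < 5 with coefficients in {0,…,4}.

Multiply in F_5[z]: (z + 1)·(3z^2 + 4z + 2) = 3z^3 + 2z^2 + z + 2.
Reduced: 3z^3 + 2z^2 + z + 2.

3z^3 + 2z^2 + z + 2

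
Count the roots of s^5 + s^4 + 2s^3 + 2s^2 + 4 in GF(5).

2

Write h(s) = s^5 + s^4 + 2s^3 + 2s^2 + 4.
Evaluate at each of the 5 elements of GF(5):
h(0) = 4; h(1) = 0 → root; h(2) = 1; h(3) = 0 → root; h(4) = 4.
Roots: {1, 3}.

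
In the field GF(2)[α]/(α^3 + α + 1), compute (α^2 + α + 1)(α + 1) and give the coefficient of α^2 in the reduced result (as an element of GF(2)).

0

Multiply in GF(2)[α]: (α^2 + α + 1)·(α + 1) = α^3 + 1.
Reduce using α^3 ≡ α + 1 (mod α^3 + α + 1).
Reduced: α.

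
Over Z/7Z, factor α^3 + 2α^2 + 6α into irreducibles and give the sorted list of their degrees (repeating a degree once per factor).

Write h(α) = α^3 + 2α^2 + 6α.
Linear factors from roots: (α), (α + 5), (α + 4).
Complete factorization: h(α) = (α)·(α + 4)·(α + 5).
Factor degrees with multiplicity: 1 + 1 + 1 = 3.

1, 1, 1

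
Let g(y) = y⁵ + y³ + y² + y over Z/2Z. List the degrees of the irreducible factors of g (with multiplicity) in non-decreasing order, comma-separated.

1, 1, 3

Roots in Z/2Z: g(0) = 0 → root; g(1) = 0 → root.
Linear factors from roots: (y), (y + 1).
Complete factorization: g(y) = (y)·(y + 1)·(y³ + y² + 1).
Factor degrees with multiplicity: 1 + 1 + 3 = 5.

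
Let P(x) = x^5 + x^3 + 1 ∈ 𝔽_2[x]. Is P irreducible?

Check for roots in 𝔽_2: P(0) = 1; P(1) = 1.
No roots, so no linear factors.
Monic irreducibles of degree 2 over GF(2): x^2 + x + 1.
None of them divide P (all give nonzero remainder).
No irreducible factor of degree ≤ 2 exists, so P is irreducible over GF(2).

Yes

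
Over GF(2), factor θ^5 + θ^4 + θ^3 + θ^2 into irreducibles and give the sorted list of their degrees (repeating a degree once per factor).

Write h(θ) = θ^5 + θ^4 + θ^3 + θ^2.
Roots in GF(2): h(0) = 0 → root; h(1) = 0 → root.
Linear factors from roots: (θ), (θ + 1).
Complete factorization: h(θ) = (θ)^2·(θ + 1)^3.
Factor degrees with multiplicity: 1 + 1 + 1 + 1 + 1 = 5.

1, 1, 1, 1, 1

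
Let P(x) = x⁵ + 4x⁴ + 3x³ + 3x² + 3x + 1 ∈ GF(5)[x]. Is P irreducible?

No

Check for roots in GF(5): P(0) = 1; P(1) = 0 → root; P(2) = 4; P(3) = 0 → root; P(4) = 1.
P(1) = 0, so (x − 1) divides P(x); P is reducible.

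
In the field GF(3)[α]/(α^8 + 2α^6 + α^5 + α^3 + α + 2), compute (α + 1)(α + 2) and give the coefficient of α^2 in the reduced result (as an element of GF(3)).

Multiply in GF(3)[α]: (α + 1)·(α + 2) = α^2 + 2.
Reduced: α^2 + 2.

1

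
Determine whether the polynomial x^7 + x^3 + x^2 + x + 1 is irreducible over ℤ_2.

Write m(x) = x^7 + x^3 + x^2 + x + 1.
Check for roots in ℤ_2: m(0) = 1; m(1) = 1.
No roots, so no linear factors.
Monic irreducibles of degree 2 over GF(2): x^2 + x + 1.
None of them divide m (all give nonzero remainder).
Monic irreducibles of degree 3 over GF(2): x^3 + x + 1, x^3 + x^2 + 1.
None of them divide m (all give nonzero remainder).
No irreducible factor of degree ≤ 3 exists, so m is irreducible over GF(2).

Yes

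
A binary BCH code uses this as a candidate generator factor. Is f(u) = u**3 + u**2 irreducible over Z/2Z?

No

Check for roots in Z/2Z: f(0) = 0 → root; f(1) = 0 → root.
f(0) = 0, so (u) divides f(u); f is reducible.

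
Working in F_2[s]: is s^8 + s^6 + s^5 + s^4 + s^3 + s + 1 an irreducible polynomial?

Yes

Write f(s) = s^8 + s^6 + s^5 + s^4 + s^3 + s + 1.
Check for roots in F_2: f(0) = 1; f(1) = 1.
No roots, so no linear factors.
Monic irreducibles of degree 2 over GF(2): s^2 + s + 1.
None of them divide f (all give nonzero remainder).
Monic irreducibles of degree 3 over GF(2): s^3 + s + 1, s^3 + s^2 + 1.
None of them divide f (all give nonzero remainder).
Monic irreducibles of degree 4 over GF(2): s^4 + s + 1, s^4 + s^3 + 1, s^4 + s^3 + s^2 + s + 1.
None of them divide f (all give nonzero remainder).
No irreducible factor of degree ≤ 4 exists, so f is irreducible over GF(2).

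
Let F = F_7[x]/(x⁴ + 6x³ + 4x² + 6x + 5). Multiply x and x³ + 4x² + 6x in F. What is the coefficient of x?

1

Multiply in F_7[x]: (x)·(x³ + 4x² + 6x) = x⁴ + 4x³ + 6x².
Reduce using x⁴ ≡ x³ + 3x² + x + 2 (mod x⁴ + 6x³ + 4x² + 6x + 5).
Reduced: 5x³ + 2x² + x + 2.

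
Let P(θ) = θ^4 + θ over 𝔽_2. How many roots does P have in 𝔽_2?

Evaluate at each of the 2 elements of 𝔽_2:
P(0) = 0 → root; P(1) = 0 → root.
Roots: {0, 1}.

2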